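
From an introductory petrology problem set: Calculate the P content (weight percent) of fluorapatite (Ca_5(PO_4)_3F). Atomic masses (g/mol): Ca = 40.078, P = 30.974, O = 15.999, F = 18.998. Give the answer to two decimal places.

Formula mass = 5×40.078 + 3×30.974 + 12×15.999 + 1×18.998 = 504.298 g/mol, of which 92.922 g is P.
So P makes up 92.922/504.298 = 0.1843 of the mass, i.e. 18.43%.

18.43 weight percent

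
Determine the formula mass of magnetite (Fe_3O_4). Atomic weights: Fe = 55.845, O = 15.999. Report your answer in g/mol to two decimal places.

231.53 g/mol

The formula mass is the sum 3(55.845) + 4(15.999).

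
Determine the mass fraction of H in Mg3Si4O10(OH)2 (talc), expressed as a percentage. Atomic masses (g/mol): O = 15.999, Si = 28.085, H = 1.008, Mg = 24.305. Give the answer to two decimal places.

0.53 mass %

M(Mg3Si4O10(OH)2) = 379.259 g/mol.
H contributes 2 × 1.008 = 2.016 g per mole.
2.016/379.259 = 0.0053 → 0.53%.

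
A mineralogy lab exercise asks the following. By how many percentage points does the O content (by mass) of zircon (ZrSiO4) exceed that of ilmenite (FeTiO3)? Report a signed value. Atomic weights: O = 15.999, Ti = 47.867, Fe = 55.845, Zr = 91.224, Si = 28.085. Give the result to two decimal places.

3.27 percentage points

M(ZrSiO4) = 183.305 g/mol, so wt% O = 63.996/183.305 × 100 = 34.91%.
M(FeTiO3) = 151.709 g/mol, so wt% O = 47.997/151.709 × 100 = 31.64%.
34.91 − 31.64 = 3.27 pp.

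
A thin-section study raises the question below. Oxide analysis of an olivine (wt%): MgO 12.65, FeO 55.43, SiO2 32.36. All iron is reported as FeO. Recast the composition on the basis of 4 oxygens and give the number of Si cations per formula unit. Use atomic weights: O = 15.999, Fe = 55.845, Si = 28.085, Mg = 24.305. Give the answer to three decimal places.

MgO: 12.65/40.304 = 0.31386 mol → 0.31386 mol Mg, 0.31386 mol O.
FeO: 55.43/71.844 = 0.77153 mol → 0.77153 mol Fe, 0.77153 mol O.
SiO2: 32.36/60.083 = 0.53859 mol → 0.53859 mol Si, 1.07718 mol O.
Total oxygen = 2.16257 mol. Normalization factor = 4/2.16257 = 1.84965.
Si per 4 O = 0.53859 × 1.84965 = 0.996.

0.996 Si apfu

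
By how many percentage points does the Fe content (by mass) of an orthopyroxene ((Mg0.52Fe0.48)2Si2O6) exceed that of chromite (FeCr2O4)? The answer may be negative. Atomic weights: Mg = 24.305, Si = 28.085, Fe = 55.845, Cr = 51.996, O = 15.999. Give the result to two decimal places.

-1.75 percentage points

First mineral: 53.611 g Fe in 231.052 g formula = 23.20 wt% Fe.
Second mineral: 55.845 g Fe in 223.833 g formula = 24.95 wt% Fe.
23.20% − 24.95% gives a difference of -1.75 percentage points.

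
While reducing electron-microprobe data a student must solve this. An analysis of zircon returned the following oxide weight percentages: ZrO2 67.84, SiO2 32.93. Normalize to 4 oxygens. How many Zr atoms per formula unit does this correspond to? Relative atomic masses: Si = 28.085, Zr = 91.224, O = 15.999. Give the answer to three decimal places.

ZrO2 (M=123.222): mol = 0.55055; Zr = 0.55055, O = 1.10110.
SiO2 (M=60.083): mol = 0.54808; Si = 0.54808, O = 1.09616.
ΣO = 2.19726; factor = 4/ΣO = 1.82045.
Zr apfu = 0.55055 × 1.82045 = 1.002.

1.002 Zr apfu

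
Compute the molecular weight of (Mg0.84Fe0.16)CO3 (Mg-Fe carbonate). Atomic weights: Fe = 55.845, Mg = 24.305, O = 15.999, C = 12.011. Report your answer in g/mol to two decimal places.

Mg: 0.84 × 24.305 = 20.4162
Fe: 0.16 × 55.845 = 8.9352
C: 1 × 12.011 = 12.0110
O: 3 × 15.999 = 47.9970
Summing the contributions gives the formula mass.

89.36 g/mol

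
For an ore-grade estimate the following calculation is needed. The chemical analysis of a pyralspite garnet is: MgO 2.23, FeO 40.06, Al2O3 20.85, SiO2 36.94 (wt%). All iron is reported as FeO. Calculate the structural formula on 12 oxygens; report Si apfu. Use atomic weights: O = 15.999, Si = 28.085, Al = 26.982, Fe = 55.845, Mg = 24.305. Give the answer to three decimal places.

3.004 Si apfu

MgO: 2.23/40.304 = 0.05533 mol → 0.05533 mol Mg, 0.05533 mol O.
FeO: 40.06/71.844 = 0.55760 mol → 0.55760 mol Fe, 0.55760 mol O.
Al2O3: 20.85/101.961 = 0.20449 mol → 0.40898 mol Al, 0.61347 mol O.
SiO2: 36.94/60.083 = 0.61482 mol → 0.61482 mol Si, 1.22964 mol O.
Total oxygen = 2.45604 mol. Normalization factor = 12/2.45604 = 4.88591.
Si per 12 O = 0.61482 × 4.88591 = 3.004.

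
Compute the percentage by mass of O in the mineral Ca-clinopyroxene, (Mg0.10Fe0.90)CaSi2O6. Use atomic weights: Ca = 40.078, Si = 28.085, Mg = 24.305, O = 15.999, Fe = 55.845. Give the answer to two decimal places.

Formula mass = 0.10*24.305 + 0.90*55.845 + 1*40.078 + 2*28.085 + 6*15.999 = 244.933 g/mol, of which 95.994 g is O.
So O makes up 95.994/244.933 = 0.3919 of the mass, i.e. 39.19%.

39.19 wt%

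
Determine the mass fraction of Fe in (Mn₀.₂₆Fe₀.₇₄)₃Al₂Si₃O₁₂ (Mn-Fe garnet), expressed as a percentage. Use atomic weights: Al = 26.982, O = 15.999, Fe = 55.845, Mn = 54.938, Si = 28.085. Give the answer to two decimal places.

24.94 mass %

Formula mass = 0.78·54.938 + 2.22·55.845 + 2·26.982 + 3·28.085 + 12·15.999 = 497.035 g/mol, of which 123.976 g is Fe.
So Fe makes up 123.976/497.035 = 0.2494 of the mass, i.e. 24.94%.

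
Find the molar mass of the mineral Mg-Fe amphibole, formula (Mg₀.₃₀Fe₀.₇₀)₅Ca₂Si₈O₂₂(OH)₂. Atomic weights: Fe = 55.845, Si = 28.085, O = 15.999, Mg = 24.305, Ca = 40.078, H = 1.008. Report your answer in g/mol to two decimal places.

922.74 g/mol

Mg: 1.50 × 24.305 = 36.4575
Fe: 3.50 × 55.845 = 195.4575
Ca: 2 × 40.078 = 80.1560
Si: 8 × 28.085 = 224.6800
O: 24 × 15.999 = 383.9760
H: 2 × 1.008 = 2.0160
Summing the contributions gives the formula mass.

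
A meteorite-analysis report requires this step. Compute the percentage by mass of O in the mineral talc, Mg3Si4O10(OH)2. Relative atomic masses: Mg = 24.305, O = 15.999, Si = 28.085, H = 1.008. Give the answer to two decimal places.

50.62 mass %

Molar mass of Mg3Si4O10(OH)2: 3·24.305 + 4·28.085 + 12·15.999 + 2·1.008 = 379.259 g/mol.
Mass of O per formula unit: 12 × 15.999 = 191.988 g.
Weight fraction O = 191.988 / 379.259 = 0.5062.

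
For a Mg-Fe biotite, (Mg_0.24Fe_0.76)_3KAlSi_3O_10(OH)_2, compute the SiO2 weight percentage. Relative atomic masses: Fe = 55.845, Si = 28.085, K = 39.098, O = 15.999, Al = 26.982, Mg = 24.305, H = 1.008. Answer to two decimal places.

36.85 wt%

Molar mass of (Mg_0.24Fe_0.76)_3KAlSi_3O_10(OH)_2 = 0.72*24.305 + 2.28*55.845 + 1*39.098 + 1*26.982 + 3*28.085 + 12*15.999 + 2*1.008 = 489.165 g/mol.
Each formula unit contains 3 Si, equivalent to 3/1 = 3.0000 mol SiO2.
M(SiO2) = 1×28.085 + 2×15.999 = 60.083 g/mol.
Mass of SiO2 per formula unit = 3.0000 × 60.083 = 180.249 g.
SiO2 wt% = 180.249 / 489.165 × 100 = 36.85%.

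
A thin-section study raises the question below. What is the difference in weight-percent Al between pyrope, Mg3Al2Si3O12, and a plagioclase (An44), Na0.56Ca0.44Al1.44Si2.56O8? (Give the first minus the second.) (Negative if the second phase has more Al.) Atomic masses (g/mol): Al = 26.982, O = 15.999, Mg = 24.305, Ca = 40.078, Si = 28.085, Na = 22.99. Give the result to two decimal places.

-1.04 percentage points

M(Mg3Al2Si3O12) = 403.122 g/mol, so wt% Al = 53.964/403.122 × 100 = 13.39%.
M(Na0.56Ca0.44Al1.44Si2.56O8) = 269.252 g/mol, so wt% Al = 38.854/269.252 × 100 = 14.43%.
13.39 − 14.43 = -1.04 pp.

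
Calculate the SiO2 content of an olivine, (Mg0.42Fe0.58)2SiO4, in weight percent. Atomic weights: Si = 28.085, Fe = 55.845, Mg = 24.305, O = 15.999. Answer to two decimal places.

Formula mass = 177.277 g/mol.
1 Si → 1.0000 mol SiO2 per formula unit; M(SiO2) = 60.083, so SiO2 mass = 60.083 g.
60.083/177.277 × 100 = 33.89 wt%.

33.89 wt%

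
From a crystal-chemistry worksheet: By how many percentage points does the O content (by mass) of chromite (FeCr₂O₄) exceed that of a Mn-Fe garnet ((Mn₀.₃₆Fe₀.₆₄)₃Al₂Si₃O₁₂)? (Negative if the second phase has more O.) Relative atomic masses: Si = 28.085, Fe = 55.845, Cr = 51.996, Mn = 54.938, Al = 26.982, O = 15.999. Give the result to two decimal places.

First mineral: 63.996 g O in 223.833 g formula = 28.59 wt% O.
Second mineral: 191.988 g O in 496.762 g formula = 38.65 wt% O.
28.59% − 38.65% gives a difference of -10.06 percentage points.

-10.06 percentage points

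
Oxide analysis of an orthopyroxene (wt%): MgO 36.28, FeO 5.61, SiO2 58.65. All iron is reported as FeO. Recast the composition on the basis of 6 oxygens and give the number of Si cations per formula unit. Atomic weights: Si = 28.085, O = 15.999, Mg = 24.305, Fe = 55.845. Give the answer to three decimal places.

MgO: 36.28/40.304 = 0.90016 mol → 0.90016 mol Mg, 0.90016 mol O.
FeO: 5.61/71.844 = 0.07809 mol → 0.07809 mol Fe, 0.07809 mol O.
SiO2: 58.65/60.083 = 0.97615 mol → 0.97615 mol Si, 1.95230 mol O.
Total oxygen = 2.93055 mol. Normalization factor = 6/2.93055 = 2.04740.
Si per 6 O = 0.97615 × 2.04740 = 1.999.

1.999 Si apfu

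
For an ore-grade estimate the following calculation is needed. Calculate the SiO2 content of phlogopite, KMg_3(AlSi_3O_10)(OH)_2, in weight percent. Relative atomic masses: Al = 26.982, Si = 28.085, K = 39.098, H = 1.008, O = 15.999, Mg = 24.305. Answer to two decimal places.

43.20 wt%

Formula mass = 417.254 g/mol.
3 Si → 3.0000 mol SiO2 per formula unit; M(SiO2) = 60.083, so SiO2 mass = 180.249 g.
180.249/417.254 × 100 = 43.20 wt%.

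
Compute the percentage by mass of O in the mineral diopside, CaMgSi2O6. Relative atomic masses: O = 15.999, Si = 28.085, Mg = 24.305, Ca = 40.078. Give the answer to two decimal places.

Molar mass of CaMgSi2O6: 1*40.078 + 1*24.305 + 2*28.085 + 6*15.999 = 216.547 g/mol.
Mass of O per formula unit: 6 × 15.999 = 95.994 g.
Weight fraction O = 95.994 / 216.547 = 0.4433.

44.33 weight percent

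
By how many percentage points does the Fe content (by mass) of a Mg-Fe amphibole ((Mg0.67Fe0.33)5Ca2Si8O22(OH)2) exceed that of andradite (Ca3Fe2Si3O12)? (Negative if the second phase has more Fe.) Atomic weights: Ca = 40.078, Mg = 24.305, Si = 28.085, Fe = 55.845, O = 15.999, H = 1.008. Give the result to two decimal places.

-11.32 percentage points

Fe in (Mg0.67Fe0.33)5Ca2Si8O22(OH)2: molar mass 864.394 g/mol; 1.65×55.845 = 92.144 g → 10.66 wt%.
Fe in Ca3Fe2Si3O12: molar mass 508.167 g/mol; 2×55.845 = 111.690 g → 21.98 wt%.
Difference = 10.66 − 21.98 = -11.32 percentage points.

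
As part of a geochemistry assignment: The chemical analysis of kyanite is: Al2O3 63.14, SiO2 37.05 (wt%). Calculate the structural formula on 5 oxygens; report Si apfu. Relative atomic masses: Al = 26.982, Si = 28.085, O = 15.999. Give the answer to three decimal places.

0.997 Si apfu

Al2O3 (M=101.961): mol = 0.61926; Al = 1.23852, O = 1.85778.
SiO2 (M=60.083): mol = 0.61665; Si = 0.61665, O = 1.23330.
ΣO = 3.09108; factor = 5/ΣO = 1.61756.
Si apfu = 0.61665 × 1.61756 = 0.997.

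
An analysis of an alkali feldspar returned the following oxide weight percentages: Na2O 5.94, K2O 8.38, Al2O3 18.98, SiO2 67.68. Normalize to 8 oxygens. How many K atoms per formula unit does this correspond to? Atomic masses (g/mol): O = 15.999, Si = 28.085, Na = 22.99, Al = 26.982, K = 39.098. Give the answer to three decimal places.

0.475 K apfu

5.94 wt% Na2O ÷ 61.979 g/mol = 0.09584 mol, giving 0.19168 Na and 0.09584 O.
8.38 wt% K2O ÷ 94.195 g/mol = 0.08896 mol, giving 0.17792 K and 0.08896 O.
18.98 wt% Al2O3 ÷ 101.961 g/mol = 0.18615 mol, giving 0.37230 Al and 0.55845 O.
67.68 wt% SiO2 ÷ 60.083 g/mol = 1.12644 mol, giving 1.12644 Si and 2.25288 O.
Oxygen sums to 2.99613; scaling by 8/2.99613 = 2.67011 puts the formula on 8 O.
K: 0.17792 × 2.67011 = 0.475 atoms per formula unit.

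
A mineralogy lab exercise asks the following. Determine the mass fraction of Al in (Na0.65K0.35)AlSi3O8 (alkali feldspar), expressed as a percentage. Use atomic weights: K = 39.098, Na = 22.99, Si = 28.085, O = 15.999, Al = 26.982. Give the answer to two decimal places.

10.07 mass %

Formula mass = 0.65×22.99 + 0.35×39.098 + 1×26.982 + 3×28.085 + 8×15.999 = 267.857 g/mol, of which 26.982 g is Al.
So Al makes up 26.982/267.857 = 0.1007 of the mass, i.e. 10.07%.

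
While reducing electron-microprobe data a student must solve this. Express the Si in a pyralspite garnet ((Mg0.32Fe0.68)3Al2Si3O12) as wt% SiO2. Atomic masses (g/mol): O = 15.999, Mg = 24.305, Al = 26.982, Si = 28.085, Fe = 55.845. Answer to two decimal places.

Formula mass = 467.464 g/mol.
3 Si → 3.0000 mol SiO2 per formula unit; M(SiO2) = 60.083, so SiO2 mass = 180.249 g.
180.249/467.464 × 100 = 38.56 wt%.

38.56 wt%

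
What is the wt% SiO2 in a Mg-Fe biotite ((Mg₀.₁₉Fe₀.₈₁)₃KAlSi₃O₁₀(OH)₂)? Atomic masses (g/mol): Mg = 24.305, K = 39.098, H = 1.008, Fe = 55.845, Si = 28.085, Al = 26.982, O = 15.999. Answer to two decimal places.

Formula mass = 493.896 g/mol.
3 Si → 3.0000 mol SiO2 per formula unit; M(SiO2) = 60.083, so SiO2 mass = 180.249 g.
180.249/493.896 × 100 = 36.50 wt%.

36.50 wt%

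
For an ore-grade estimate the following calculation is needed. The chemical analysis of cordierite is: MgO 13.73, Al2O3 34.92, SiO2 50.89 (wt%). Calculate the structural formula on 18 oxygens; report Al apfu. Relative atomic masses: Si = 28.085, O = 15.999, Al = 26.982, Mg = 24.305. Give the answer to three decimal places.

MgO (M=40.304): mol = 0.34066; Mg = 0.34066, O = 0.34066.
Al2O3 (M=101.961): mol = 0.34248; Al = 0.68496, O = 1.02744.
SiO2 (M=60.083): mol = 0.84699; Si = 0.84699, O = 1.69398.
ΣO = 3.06208; factor = 18/ΣO = 5.87836.
Al apfu = 0.68496 × 5.87836 = 4.026.

4.026 Al apfu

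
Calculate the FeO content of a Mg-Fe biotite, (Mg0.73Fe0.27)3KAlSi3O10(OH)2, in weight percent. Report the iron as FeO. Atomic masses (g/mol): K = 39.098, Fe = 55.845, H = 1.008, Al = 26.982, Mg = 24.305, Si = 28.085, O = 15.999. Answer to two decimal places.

13.14 wt%

M((Mg0.73Fe0.27)3KAlSi3O10(OH)2) = 442.801 g/mol; M(FeO) = 71.844 g/mol.
Moles FeO per formula unit = 0.81 Fe ÷ 1 = 0.8100.
FeO fraction = (0.8100 × 71.844) / 442.801 = 58.194/442.801 = 0.1314.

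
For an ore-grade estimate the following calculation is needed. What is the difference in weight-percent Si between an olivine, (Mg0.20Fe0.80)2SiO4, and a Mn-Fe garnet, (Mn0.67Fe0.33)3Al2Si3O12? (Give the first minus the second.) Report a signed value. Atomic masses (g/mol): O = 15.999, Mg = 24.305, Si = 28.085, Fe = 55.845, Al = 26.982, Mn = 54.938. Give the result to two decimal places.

-2.30 percentage points

M((Mg0.20Fe0.80)2SiO4) = 191.155 g/mol, so wt% Si = 28.085/191.155 × 100 = 14.69%.
M((Mn0.67Fe0.33)3Al2Si3O12) = 495.919 g/mol, so wt% Si = 84.255/495.919 × 100 = 16.99%.
14.69 − 16.99 = -2.30 pp.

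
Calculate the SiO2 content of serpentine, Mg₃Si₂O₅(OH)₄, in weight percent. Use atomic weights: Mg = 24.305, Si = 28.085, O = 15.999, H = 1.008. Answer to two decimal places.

Molar mass of Mg₃Si₂O₅(OH)₄ = 3×24.305 + 2×28.085 + 9×15.999 + 4×1.008 = 277.108 g/mol.
Each formula unit contains 2 Si, equivalent to 2/1 = 2.0000 mol SiO2.
M(SiO2) = 1×28.085 + 2×15.999 = 60.083 g/mol.
Mass of SiO2 per formula unit = 2.0000 × 60.083 = 120.166 g.
SiO2 wt% = 120.166 / 277.108 × 100 = 43.36%.

43.36 wt%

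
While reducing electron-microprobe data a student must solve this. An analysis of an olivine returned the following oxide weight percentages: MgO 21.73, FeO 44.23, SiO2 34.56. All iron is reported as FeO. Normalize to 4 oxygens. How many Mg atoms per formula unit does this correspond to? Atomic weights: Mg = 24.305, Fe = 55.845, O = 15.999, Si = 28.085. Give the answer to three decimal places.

21.73 wt% MgO ÷ 40.304 g/mol = 0.53915 mol, giving 0.53915 Mg and 0.53915 O.
44.23 wt% FeO ÷ 71.844 g/mol = 0.61564 mol, giving 0.61564 Fe and 0.61564 O.
34.56 wt% SiO2 ÷ 60.083 g/mol = 0.57520 mol, giving 0.57520 Si and 1.15040 O.
Oxygen sums to 2.30519; scaling by 4/2.30519 = 1.73521 puts the formula on 4 O.
Mg: 0.53915 × 1.73521 = 0.936 atoms per formula unit.

0.936 Mg apfu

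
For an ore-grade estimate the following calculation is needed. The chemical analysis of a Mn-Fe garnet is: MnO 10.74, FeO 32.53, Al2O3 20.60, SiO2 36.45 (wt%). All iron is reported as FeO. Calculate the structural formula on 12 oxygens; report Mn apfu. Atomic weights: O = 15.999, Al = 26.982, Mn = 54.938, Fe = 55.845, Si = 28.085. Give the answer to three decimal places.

0.750 Mn apfu

10.74 wt% MnO ÷ 70.937 g/mol = 0.15140 mol, giving 0.15140 Mn and 0.15140 O.
32.53 wt% FeO ÷ 71.844 g/mol = 0.45279 mol, giving 0.45279 Fe and 0.45279 O.
20.60 wt% Al2O3 ÷ 101.961 g/mol = 0.20204 mol, giving 0.40408 Al and 0.60612 O.
36.45 wt% SiO2 ÷ 60.083 g/mol = 0.60666 mol, giving 0.60666 Si and 1.21332 O.
Oxygen sums to 2.42363; scaling by 12/2.42363 = 4.95125 puts the formula on 12 O.
Mn: 0.15140 × 4.95125 = 0.750 atoms per formula unit.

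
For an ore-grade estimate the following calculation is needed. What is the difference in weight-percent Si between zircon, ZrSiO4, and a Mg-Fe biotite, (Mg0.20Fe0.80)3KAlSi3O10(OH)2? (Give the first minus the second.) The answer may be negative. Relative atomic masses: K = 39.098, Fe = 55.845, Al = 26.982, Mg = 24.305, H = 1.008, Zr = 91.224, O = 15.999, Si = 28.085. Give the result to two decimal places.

First mineral: 28.085 g Si in 183.305 g formula = 15.32 wt% Si.
Second mineral: 84.255 g Si in 492.950 g formula = 17.09 wt% Si.
15.32% − 17.09% gives a difference of -1.77 percentage points.

-1.77 percentage points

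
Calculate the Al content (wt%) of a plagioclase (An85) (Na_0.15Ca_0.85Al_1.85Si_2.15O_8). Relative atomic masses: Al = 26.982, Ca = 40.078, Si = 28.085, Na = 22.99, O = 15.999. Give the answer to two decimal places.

Formula mass = 0.15·22.99 + 0.85·40.078 + 1.85·26.982 + 2.15·28.085 + 8·15.999 = 275.806 g/mol, of which 49.917 g is Al.
So Al makes up 49.917/275.806 = 0.1810 of the mass, i.e. 18.10%.

18.10 wt%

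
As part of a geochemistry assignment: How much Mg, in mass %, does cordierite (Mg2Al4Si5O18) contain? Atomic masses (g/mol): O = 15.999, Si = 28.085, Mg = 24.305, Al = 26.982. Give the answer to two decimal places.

Formula mass = 2×24.305 + 4×26.982 + 5×28.085 + 18×15.999 = 584.945 g/mol, of which 48.610 g is Mg.
So Mg makes up 48.610/584.945 = 0.0831 of the mass, i.e. 8.31%.

8.31 mass %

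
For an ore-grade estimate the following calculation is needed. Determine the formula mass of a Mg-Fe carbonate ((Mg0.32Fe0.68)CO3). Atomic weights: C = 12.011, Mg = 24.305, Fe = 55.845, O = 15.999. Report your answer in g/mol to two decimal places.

The formula mass is the sum 0.32·24.305 + 0.68·55.845 + 1·12.011 + 3·15.999.

105.76 g/mol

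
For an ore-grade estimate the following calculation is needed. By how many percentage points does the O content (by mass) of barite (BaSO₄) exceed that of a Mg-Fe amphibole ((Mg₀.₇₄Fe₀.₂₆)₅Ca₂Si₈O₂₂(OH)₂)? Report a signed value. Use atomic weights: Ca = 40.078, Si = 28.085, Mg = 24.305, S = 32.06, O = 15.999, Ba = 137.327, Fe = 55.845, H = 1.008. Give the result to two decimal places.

First mineral: 63.996 g O in 233.383 g formula = 27.42 wt% O.
Second mineral: 383.976 g O in 853.355 g formula = 45.00 wt% O.
27.42% − 45.00% gives a difference of -17.58 percentage points.

-17.58 percentage points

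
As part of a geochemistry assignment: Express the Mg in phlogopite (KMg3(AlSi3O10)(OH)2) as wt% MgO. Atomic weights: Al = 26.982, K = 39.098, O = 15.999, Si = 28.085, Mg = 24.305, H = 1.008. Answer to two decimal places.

Molar mass of KMg3(AlSi3O10)(OH)2 = 1×39.098 + 3×24.305 + 1×26.982 + 3×28.085 + 12×15.999 + 2×1.008 = 417.254 g/mol.
Each formula unit contains 3 Mg, equivalent to 3/1 = 3.0000 mol MgO.
M(MgO) = 1×24.305 + 1×15.999 = 40.304 g/mol.
Mass of MgO per formula unit = 3.0000 × 40.304 = 120.912 g.
MgO wt% = 120.912 / 417.254 × 100 = 28.98%.

28.98 wt%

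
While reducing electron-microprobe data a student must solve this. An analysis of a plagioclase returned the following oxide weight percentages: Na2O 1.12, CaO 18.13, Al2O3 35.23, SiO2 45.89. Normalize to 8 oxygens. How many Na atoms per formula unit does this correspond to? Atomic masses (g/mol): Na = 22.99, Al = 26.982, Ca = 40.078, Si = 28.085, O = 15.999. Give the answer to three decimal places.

0.100 Na apfu

Na2O: 1.12/61.979 = 0.01807 mol → 0.03614 mol Na, 0.01807 mol O.
CaO: 18.13/56.077 = 0.32331 mol → 0.32331 mol Ca, 0.32331 mol O.
Al2O3: 35.23/101.961 = 0.34552 mol → 0.69104 mol Al, 1.03656 mol O.
SiO2: 45.89/60.083 = 0.76378 mol → 0.76378 mol Si, 1.52756 mol O.
Total oxygen = 2.90550 mol. Normalization factor = 8/2.90550 = 2.75340.
Na per 8 O = 0.03614 × 2.75340 = 0.100.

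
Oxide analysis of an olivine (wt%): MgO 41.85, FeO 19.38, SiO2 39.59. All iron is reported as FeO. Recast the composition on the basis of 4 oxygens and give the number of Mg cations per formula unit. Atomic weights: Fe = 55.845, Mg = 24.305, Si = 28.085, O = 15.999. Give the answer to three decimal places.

MgO: 41.85/40.304 = 1.03836 mol → 1.03836 mol Mg, 1.03836 mol O.
FeO: 19.38/71.844 = 0.26975 mol → 0.26975 mol Fe, 0.26975 mol O.
SiO2: 39.59/60.083 = 0.65892 mol → 0.65892 mol Si, 1.31784 mol O.
Total oxygen = 2.62595 mol. Normalization factor = 4/2.62595 = 1.52326.
Mg per 4 O = 1.03836 × 1.52326 = 1.582.

1.582 Mg apfu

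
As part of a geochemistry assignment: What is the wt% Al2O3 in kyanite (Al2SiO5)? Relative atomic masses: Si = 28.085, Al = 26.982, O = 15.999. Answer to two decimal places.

Molar mass of Al2SiO5 = 2*26.982 + 1*28.085 + 5*15.999 = 162.044 g/mol.
Each formula unit contains 2 Al, equivalent to 2/2 = 1.0000 mol Al2O3.
M(Al2O3) = 2×26.982 + 3×15.999 = 101.961 g/mol.
Mass of Al2O3 per formula unit = 1.0000 × 101.961 = 101.961 g.
Al2O3 wt% = 101.961 / 162.044 × 100 = 62.92%.

62.92 wt%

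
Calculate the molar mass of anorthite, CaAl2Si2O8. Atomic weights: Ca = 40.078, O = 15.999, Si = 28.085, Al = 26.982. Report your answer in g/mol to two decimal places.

The formula mass is the sum 1(40.078) + 2(26.982) + 2(28.085) + 8(15.999).

278.20 g/mol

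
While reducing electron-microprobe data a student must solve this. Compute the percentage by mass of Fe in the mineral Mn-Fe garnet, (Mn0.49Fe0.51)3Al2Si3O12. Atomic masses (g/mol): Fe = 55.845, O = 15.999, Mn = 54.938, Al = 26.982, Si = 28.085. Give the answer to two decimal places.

Formula mass = 1.47·54.938 + 1.53·55.845 + 2·26.982 + 3·28.085 + 12·15.999 = 496.409 g/mol, of which 85.443 g is Fe.
So Fe makes up 85.443/496.409 = 0.1721 of the mass, i.e. 17.21%.

17.21 weight percent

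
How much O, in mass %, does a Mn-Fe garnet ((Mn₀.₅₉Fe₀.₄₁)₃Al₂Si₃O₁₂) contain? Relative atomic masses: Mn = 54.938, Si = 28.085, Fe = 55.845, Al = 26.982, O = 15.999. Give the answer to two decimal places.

38.70 mass %

M((Mn₀.₅₉Fe₀.₄₁)₃Al₂Si₃O₁₂) = 496.137 g/mol.
O contributes 12 × 15.999 = 191.988 g per mole.
191.988/496.137 = 0.3870 → 38.70%.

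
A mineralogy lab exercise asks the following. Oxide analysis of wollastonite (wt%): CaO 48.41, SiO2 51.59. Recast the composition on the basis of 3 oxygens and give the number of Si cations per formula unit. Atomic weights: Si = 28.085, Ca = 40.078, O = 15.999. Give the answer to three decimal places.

CaO: 48.41/56.077 = 0.86328 mol → 0.86328 mol Ca, 0.86328 mol O.
SiO2: 51.59/60.083 = 0.85865 mol → 0.85865 mol Si, 1.71730 mol O.
Total oxygen = 2.58058 mol. Normalization factor = 3/2.58058 = 1.16253.
Si per 3 O = 0.85865 × 1.16253 = 0.998.

0.998 Si apfu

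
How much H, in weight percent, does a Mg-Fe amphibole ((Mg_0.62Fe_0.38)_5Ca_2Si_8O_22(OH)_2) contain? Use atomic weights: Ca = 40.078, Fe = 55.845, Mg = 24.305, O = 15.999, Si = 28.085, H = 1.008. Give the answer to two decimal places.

0.23 weight percent

Molar mass of (Mg_0.62Fe_0.38)_5Ca_2Si_8O_22(OH)_2: 3.10×24.305 + 1.90×55.845 + 2×40.078 + 8×28.085 + 24×15.999 + 2×1.008 = 872.279 g/mol.
Mass of H per formula unit: 2 × 1.008 = 2.016 g.
Weight fraction H = 2.016 / 872.279 = 0.0023.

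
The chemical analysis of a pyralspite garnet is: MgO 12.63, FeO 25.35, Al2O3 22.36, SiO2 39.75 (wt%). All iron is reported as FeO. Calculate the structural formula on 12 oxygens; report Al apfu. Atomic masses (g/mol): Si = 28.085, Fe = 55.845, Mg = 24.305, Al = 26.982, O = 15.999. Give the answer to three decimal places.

MgO: 12.63/40.304 = 0.31337 mol → 0.31337 mol Mg, 0.31337 mol O.
FeO: 25.35/71.844 = 0.35285 mol → 0.35285 mol Fe, 0.35285 mol O.
Al2O3: 22.36/101.961 = 0.21930 mol → 0.43860 mol Al, 0.65790 mol O.
SiO2: 39.75/60.083 = 0.66158 mol → 0.66158 mol Si, 1.32316 mol O.
Total oxygen = 2.64728 mol. Normalization factor = 12/2.64728 = 4.53295.
Al per 12 O = 0.43860 × 4.53295 = 1.988.

1.988 Al apfu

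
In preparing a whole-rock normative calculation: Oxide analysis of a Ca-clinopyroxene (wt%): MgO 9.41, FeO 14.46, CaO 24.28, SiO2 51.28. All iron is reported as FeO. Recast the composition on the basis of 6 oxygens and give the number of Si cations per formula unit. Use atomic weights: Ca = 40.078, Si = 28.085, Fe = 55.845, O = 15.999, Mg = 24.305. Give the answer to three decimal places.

MgO: 9.41/40.304 = 0.23348 mol → 0.23348 mol Mg, 0.23348 mol O.
FeO: 14.46/71.844 = 0.20127 mol → 0.20127 mol Fe, 0.20127 mol O.
CaO: 24.28/56.077 = 0.43298 mol → 0.43298 mol Ca, 0.43298 mol O.
SiO2: 51.28/60.083 = 0.85349 mol → 0.85349 mol Si, 1.70698 mol O.
Total oxygen = 2.57471 mol. Normalization factor = 6/2.57471 = 2.33036.
Si per 6 O = 0.85349 × 2.33036 = 1.989.

1.989 Si apfu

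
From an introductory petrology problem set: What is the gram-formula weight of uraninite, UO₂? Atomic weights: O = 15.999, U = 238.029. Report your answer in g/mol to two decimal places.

270.03 g/mol

The formula mass is the sum 1·238.029 + 2·15.999.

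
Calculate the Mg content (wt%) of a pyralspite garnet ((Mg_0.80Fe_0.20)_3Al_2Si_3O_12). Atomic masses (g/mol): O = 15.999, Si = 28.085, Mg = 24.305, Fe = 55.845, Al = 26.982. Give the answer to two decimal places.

13.82 wt%

Molar mass of (Mg_0.80Fe_0.20)_3Al_2Si_3O_12: 2.40*24.305 + 0.60*55.845 + 2*26.982 + 3*28.085 + 12*15.999 = 422.046 g/mol.
Mass of Mg per formula unit: 2.40 × 24.305 = 58.332 g.
Weight fraction Mg = 58.332 / 422.046 = 0.1382.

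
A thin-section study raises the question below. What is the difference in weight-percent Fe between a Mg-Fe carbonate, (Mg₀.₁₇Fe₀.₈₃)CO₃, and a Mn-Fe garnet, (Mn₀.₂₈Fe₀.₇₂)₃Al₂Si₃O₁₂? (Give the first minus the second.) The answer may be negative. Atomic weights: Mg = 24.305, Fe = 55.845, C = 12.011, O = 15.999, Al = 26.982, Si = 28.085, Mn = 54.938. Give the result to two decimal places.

17.68 percentage points

M((Mg₀.₁₇Fe₀.₈₃)CO₃) = 110.491 g/mol, so wt% Fe = 46.351/110.491 × 100 = 41.95%.
M((Mn₀.₂₈Fe₀.₇₂)₃Al₂Si₃O₁₂) = 496.980 g/mol, so wt% Fe = 120.625/496.980 × 100 = 24.27%.
41.95 − 24.27 = 17.68 pp.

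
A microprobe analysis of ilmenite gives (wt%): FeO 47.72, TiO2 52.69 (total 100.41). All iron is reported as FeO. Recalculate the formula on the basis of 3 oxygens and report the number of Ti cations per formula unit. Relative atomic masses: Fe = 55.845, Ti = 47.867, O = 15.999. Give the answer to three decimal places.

FeO (M=71.844): mol = 0.66422; Fe = 0.66422, O = 0.66422.
TiO2 (M=79.865): mol = 0.65974; Ti = 0.65974, O = 1.31948.
ΣO = 1.98370; factor = 3/ΣO = 1.51233.
Ti apfu = 0.65974 × 1.51233 = 0.998.

0.998 Ti apfu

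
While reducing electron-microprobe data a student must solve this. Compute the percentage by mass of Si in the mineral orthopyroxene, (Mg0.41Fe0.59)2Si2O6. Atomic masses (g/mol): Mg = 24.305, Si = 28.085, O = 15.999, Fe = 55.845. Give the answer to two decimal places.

Molar mass of (Mg0.41Fe0.59)2Si2O6: 0.82×24.305 + 1.18×55.845 + 2×28.085 + 6×15.999 = 237.991 g/mol.
Mass of Si per formula unit: 2 × 28.085 = 56.170 g.
Weight fraction Si = 56.170 / 237.991 = 0.2360.

23.60 wt%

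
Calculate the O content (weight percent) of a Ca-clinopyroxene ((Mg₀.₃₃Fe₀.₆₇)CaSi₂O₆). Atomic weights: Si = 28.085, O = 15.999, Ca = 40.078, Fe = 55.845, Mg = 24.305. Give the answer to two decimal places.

Formula mass = 0.33*24.305 + 0.67*55.845 + 1*40.078 + 2*28.085 + 6*15.999 = 237.679 g/mol, of which 95.994 g is O.
So O makes up 95.994/237.679 = 0.4039 of the mass, i.e. 40.39%.

40.39 weight percent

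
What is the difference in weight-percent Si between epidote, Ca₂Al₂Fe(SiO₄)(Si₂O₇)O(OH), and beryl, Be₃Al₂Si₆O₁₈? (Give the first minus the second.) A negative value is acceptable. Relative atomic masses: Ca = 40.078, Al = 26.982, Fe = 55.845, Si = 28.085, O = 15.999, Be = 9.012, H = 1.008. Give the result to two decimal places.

-13.91 percentage points

M(Ca₂Al₂Fe(SiO₄)(Si₂O₇)O(OH)) = 483.215 g/mol, so wt% Si = 84.255/483.215 × 100 = 17.44%.
M(Be₃Al₂Si₆O₁₈) = 537.492 g/mol, so wt% Si = 168.510/537.492 × 100 = 31.35%.
17.44 − 31.35 = -13.91 pp.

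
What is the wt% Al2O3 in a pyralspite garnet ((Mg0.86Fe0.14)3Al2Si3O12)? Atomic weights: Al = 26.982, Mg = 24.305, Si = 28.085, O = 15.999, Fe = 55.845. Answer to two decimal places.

24.49 wt%

Formula mass = 416.369 g/mol.
2 Al → 1.0000 mol Al2O3 per formula unit; M(Al2O3) = 101.961, so Al2O3 mass = 101.961 g.
101.961/416.369 × 100 = 24.49 wt%.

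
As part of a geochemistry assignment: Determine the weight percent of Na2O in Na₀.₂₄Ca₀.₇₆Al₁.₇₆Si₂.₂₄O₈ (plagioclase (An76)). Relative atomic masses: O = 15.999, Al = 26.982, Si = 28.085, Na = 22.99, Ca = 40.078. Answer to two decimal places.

2.71 wt%

Molar mass of Na₀.₂₄Ca₀.₇₆Al₁.₇₆Si₂.₂₄O₈ = 0.24·22.99 + 0.76·40.078 + 1.76·26.982 + 2.24·28.085 + 8·15.999 = 274.368 g/mol.
Each formula unit contains 0.24 Na, equivalent to 0.24/2 = 0.1200 mol Na2O.
M(Na2O) = 2×22.99 + 1×15.999 = 61.979 g/mol.
Mass of Na2O per formula unit = 0.1200 × 61.979 = 7.437 g.
Na2O wt% = 7.437 / 274.368 × 100 = 2.71%.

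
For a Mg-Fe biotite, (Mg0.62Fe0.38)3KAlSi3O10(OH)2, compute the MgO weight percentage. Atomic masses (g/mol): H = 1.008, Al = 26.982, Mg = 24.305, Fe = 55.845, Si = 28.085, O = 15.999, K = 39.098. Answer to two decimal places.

Formula mass = 453.210 g/mol.
1.86 Mg → 1.8600 mol MgO per formula unit; M(MgO) = 40.304, so MgO mass = 74.965 g.
74.965/453.210 × 100 = 16.54 wt%.

16.54 wt%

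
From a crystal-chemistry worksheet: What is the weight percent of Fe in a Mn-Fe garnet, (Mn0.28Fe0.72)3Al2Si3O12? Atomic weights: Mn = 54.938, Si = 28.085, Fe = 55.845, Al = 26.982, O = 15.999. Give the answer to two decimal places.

Formula mass = 0.84×54.938 + 2.16×55.845 + 2×26.982 + 3×28.085 + 12×15.999 = 496.980 g/mol, of which 120.625 g is Fe.
So Fe makes up 120.625/496.980 = 0.2427 of the mass, i.e. 24.27%.

24.27 wt%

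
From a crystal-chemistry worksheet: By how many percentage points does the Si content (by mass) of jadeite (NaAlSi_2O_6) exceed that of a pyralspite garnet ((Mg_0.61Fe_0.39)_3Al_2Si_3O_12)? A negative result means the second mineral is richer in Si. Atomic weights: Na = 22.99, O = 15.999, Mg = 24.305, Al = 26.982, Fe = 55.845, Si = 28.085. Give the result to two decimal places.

8.64 percentage points

M(NaAlSi_2O_6) = 202.136 g/mol, so wt% Si = 56.170/202.136 × 100 = 27.79%.
M((Mg_0.61Fe_0.39)_3Al_2Si_3O_12) = 440.024 g/mol, so wt% Si = 84.255/440.024 × 100 = 19.15%.
27.79 − 19.15 = 8.64 pp.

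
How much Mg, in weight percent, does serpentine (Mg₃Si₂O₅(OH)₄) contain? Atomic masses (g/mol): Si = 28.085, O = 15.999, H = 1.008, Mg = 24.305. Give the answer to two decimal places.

Molar mass of Mg₃Si₂O₅(OH)₄: 3*24.305 + 2*28.085 + 9*15.999 + 4*1.008 = 277.108 g/mol.
Mass of Mg per formula unit: 3 × 24.305 = 72.915 g.
Weight fraction Mg = 72.915 / 277.108 = 0.2631.

26.31 weight percent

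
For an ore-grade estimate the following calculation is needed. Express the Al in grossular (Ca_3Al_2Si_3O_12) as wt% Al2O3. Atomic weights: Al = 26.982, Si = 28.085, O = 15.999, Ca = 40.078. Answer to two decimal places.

22.64 wt%

Molar mass of Ca_3Al_2Si_3O_12 = 3*40.078 + 2*26.982 + 3*28.085 + 12*15.999 = 450.441 g/mol.
Each formula unit contains 2 Al, equivalent to 2/2 = 1.0000 mol Al2O3.
M(Al2O3) = 2×26.982 + 3×15.999 = 101.961 g/mol.
Mass of Al2O3 per formula unit = 1.0000 × 101.961 = 101.961 g.
Al2O3 wt% = 101.961 / 450.441 × 100 = 22.64%.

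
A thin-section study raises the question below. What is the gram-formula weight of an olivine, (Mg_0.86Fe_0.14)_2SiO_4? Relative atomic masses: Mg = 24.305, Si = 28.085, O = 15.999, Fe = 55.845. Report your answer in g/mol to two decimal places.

149.52 g/mol

Mg: 1.72 × 24.305 = 41.8046
Fe: 0.28 × 55.845 = 15.6366
Si: 1 × 28.085 = 28.0850
O: 4 × 15.999 = 63.9960
Summing the contributions gives the formula mass.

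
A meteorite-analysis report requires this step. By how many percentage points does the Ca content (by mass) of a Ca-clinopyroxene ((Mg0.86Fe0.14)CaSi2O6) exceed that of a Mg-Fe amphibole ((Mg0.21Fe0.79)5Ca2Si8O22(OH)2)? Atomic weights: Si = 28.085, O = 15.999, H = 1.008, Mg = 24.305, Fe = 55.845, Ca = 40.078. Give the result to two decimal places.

M((Mg0.86Fe0.14)CaSi2O6) = 220.963 g/mol, so wt% Ca = 40.078/220.963 × 100 = 18.14%.
M((Mg0.21Fe0.79)5Ca2Si8O22(OH)2) = 936.936 g/mol, so wt% Ca = 80.156/936.936 × 100 = 8.56%.
18.14 − 8.56 = 9.58 pp.

9.58 percentage points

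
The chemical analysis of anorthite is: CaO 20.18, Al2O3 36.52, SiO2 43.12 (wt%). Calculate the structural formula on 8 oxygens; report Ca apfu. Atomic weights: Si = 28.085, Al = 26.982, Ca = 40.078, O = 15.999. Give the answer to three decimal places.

CaO (M=56.077): mol = 0.35986; Ca = 0.35986, O = 0.35986.
Al2O3 (M=101.961): mol = 0.35818; Al = 0.71636, O = 1.07454.
SiO2 (M=60.083): mol = 0.71767; Si = 0.71767, O = 1.43534.
ΣO = 2.86974; factor = 8/ΣO = 2.78771.
Ca apfu = 0.35986 × 2.78771 = 1.003.

1.003 Ca apfu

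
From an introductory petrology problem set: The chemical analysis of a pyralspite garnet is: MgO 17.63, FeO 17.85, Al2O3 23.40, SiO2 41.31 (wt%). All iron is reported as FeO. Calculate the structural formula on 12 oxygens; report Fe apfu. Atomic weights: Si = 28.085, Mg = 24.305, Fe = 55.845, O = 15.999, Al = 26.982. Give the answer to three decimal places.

1.084 Fe apfu

MgO (M=40.304): mol = 0.43743; Mg = 0.43743, O = 0.43743.
FeO (M=71.844): mol = 0.24845; Fe = 0.24845, O = 0.24845.
Al2O3 (M=101.961): mol = 0.22950; Al = 0.45900, O = 0.68850.
SiO2 (M=60.083): mol = 0.68755; Si = 0.68755, O = 1.37510.
ΣO = 2.74948; factor = 12/ΣO = 4.36446.
Fe apfu = 0.24845 × 4.36446 = 1.084.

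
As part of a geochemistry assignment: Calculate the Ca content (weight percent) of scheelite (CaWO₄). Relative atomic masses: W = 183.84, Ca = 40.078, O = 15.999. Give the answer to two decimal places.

Formula mass = 1*40.078 + 1*183.84 + 4*15.999 = 287.914 g/mol, of which 40.078 g is Ca.
So Ca makes up 40.078/287.914 = 0.1392 of the mass, i.e. 13.92%.

13.92 weight percent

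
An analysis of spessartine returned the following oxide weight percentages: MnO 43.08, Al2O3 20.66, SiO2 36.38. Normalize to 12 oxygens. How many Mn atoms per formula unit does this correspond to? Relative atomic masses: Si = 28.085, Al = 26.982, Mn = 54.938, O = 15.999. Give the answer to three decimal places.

43.08 wt% MnO ÷ 70.937 g/mol = 0.60730 mol, giving 0.60730 Mn and 0.60730 O.
20.66 wt% Al2O3 ÷ 101.961 g/mol = 0.20263 mol, giving 0.40526 Al and 0.60789 O.
36.38 wt% SiO2 ÷ 60.083 g/mol = 0.60550 mol, giving 0.60550 Si and 1.21100 O.
Oxygen sums to 2.42619; scaling by 12/2.42619 = 4.94603 puts the formula on 12 O.
Mn: 0.60730 × 4.94603 = 3.004 atoms per formula unit.

3.004 Mn apfu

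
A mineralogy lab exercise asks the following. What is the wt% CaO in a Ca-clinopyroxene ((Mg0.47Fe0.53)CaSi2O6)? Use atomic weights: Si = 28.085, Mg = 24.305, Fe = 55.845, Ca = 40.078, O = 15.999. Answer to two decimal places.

24.04 wt%

Molar mass of (Mg0.47Fe0.53)CaSi2O6 = 0.47×24.305 + 0.53×55.845 + 1×40.078 + 2×28.085 + 6×15.999 = 233.263 g/mol.
Each formula unit contains 1 Ca, equivalent to 1/1 = 1.0000 mol CaO.
M(CaO) = 1×40.078 + 1×15.999 = 56.077 g/mol.
Mass of CaO per formula unit = 1.0000 × 56.077 = 56.077 g.
CaO wt% = 56.077 / 233.263 × 100 = 24.04%.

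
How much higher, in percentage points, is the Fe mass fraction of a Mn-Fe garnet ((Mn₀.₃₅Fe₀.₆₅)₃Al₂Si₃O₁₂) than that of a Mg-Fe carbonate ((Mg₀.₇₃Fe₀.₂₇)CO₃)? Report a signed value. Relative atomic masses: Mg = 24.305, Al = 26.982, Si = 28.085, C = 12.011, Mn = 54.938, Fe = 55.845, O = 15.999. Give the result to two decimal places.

Fe in (Mn₀.₃₅Fe₀.₆₅)₃Al₂Si₃O₁₂: molar mass 496.790 g/mol; 1.95×55.845 = 108.898 g → 21.92 wt%.
Fe in (Mg₀.₇₃Fe₀.₂₇)CO₃: molar mass 92.829 g/mol; 0.27×55.845 = 15.078 g → 16.24 wt%.
Difference = 21.92 − 16.24 = 5.68 percentage points.

5.68 percentage points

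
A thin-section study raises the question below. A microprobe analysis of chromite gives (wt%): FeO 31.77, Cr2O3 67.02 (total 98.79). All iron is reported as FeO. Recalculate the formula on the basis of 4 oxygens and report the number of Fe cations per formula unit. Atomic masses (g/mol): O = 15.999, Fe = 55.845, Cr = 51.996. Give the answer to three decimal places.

31.77 wt% FeO ÷ 71.844 g/mol = 0.44221 mol, giving 0.44221 Fe and 0.44221 O.
67.02 wt% Cr2O3 ÷ 151.989 g/mol = 0.44095 mol, giving 0.88190 Cr and 1.32285 O.
Oxygen sums to 1.76506; scaling by 4/1.76506 = 2.26621 puts the formula on 4 O.
Fe: 0.44221 × 2.26621 = 1.002 atoms per formula unit.

1.002 Fe apfu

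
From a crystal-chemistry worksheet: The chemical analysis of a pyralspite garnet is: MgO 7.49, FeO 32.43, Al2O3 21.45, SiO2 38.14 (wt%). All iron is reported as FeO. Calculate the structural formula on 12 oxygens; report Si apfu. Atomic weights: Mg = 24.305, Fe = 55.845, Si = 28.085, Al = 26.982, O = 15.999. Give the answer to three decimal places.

7.49 wt% MgO ÷ 40.304 g/mol = 0.18584 mol, giving 0.18584 Mg and 0.18584 O.
32.43 wt% FeO ÷ 71.844 g/mol = 0.45139 mol, giving 0.45139 Fe and 0.45139 O.
21.45 wt% Al2O3 ÷ 101.961 g/mol = 0.21037 mol, giving 0.42074 Al and 0.63111 O.
38.14 wt% SiO2 ÷ 60.083 g/mol = 0.63479 mol, giving 0.63479 Si and 1.26958 O.
Oxygen sums to 2.53792; scaling by 12/2.53792 = 4.72828 puts the formula on 12 O.
Si: 0.63479 × 4.72828 = 3.001 atoms per formula unit.

3.001 Si apfu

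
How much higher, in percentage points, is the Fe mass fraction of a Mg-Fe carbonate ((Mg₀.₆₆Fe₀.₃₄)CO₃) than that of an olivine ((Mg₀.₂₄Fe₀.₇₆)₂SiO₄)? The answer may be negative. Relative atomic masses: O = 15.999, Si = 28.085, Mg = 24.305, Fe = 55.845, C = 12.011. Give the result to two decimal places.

M((Mg₀.₆₆Fe₀.₃₄)CO₃) = 95.037 g/mol, so wt% Fe = 18.987/95.037 × 100 = 19.98%.
M((Mg₀.₂₄Fe₀.₇₆)₂SiO₄) = 188.632 g/mol, so wt% Fe = 84.884/188.632 × 100 = 45.00%.
19.98 − 45.00 = -25.02 pp.

-25.02 percentage points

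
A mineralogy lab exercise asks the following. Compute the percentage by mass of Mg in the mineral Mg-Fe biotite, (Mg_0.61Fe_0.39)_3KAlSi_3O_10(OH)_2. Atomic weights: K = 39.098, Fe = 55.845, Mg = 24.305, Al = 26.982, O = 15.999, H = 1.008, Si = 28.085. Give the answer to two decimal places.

Molar mass of (Mg_0.61Fe_0.39)_3KAlSi_3O_10(OH)_2: 1.83·24.305 + 1.17·55.845 + 1·39.098 + 1·26.982 + 3·28.085 + 12·15.999 + 2·1.008 = 454.156 g/mol.
Mass of Mg per formula unit: 1.83 × 24.305 = 44.478 g.
Weight fraction Mg = 44.478 / 454.156 = 0.0979.

9.79 wt%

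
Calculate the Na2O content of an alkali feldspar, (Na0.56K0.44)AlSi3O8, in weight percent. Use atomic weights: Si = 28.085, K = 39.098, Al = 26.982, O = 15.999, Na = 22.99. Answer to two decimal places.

Molar mass of (Na0.56K0.44)AlSi3O8 = 0.56×22.99 + 0.44×39.098 + 1×26.982 + 3×28.085 + 8×15.999 = 269.307 g/mol.
Each formula unit contains 0.56 Na, equivalent to 0.56/2 = 0.2800 mol Na2O.
M(Na2O) = 2×22.99 + 1×15.999 = 61.979 g/mol.
Mass of Na2O per formula unit = 0.2800 × 61.979 = 17.354 g.
Na2O wt% = 17.354 / 269.307 × 100 = 6.44%.

6.44 wt%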